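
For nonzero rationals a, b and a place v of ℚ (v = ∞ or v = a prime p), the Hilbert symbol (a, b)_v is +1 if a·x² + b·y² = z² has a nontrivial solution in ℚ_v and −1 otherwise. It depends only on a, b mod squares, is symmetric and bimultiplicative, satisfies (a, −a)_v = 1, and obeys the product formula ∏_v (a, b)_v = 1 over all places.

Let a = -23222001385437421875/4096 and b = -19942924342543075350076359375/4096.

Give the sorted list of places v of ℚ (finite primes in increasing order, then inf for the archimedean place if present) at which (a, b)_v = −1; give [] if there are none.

[3, 5, 23, inf]

Mod squares: a ≡ -310155, b ≡ -69223. Check v ∈ {∞, 2, 3, 5, 7, 11, 23, 29, 31}.
v=11: a=11^2·(≡4), b=11^3·(≡6) mod 11; (4|11)=+1, (6|11)=-1; (−1)^{2·3·5}·(+1)^3·(-1)^2 = +1.
v=31: a=31^3·(≡2), b=31^5·(≡13) mod 31; (2|31)=+1, (13|31)=-1; (−1)^{3·5·15}·(+1)^5·(-1)^3 = +1.
v=3: a=3^1·(≡1), b=3^2·(≡2) mod 3; (1|3)=+1, (2|3)=-1; (−1)^{1·2·1}·(+1)^2·(-1)^1 = -1.
v=∞: -310155 < 0 and -69223 < 0  ⇒  (a,b)_∞ = -1.
v=2: v_2(a)=-12, v_2(b)=-12; units ≡ 5, 1 (mod 8); ε·ε+αω+βω = 0·0+-12·0+-12·1 ≡ 0  ⇒  (a,b)_2 = +1.
v=5: a=5^7·(≡1), b=5^6·(≡3) mod 5; (1|5)=+1, (3|5)=-1; (−1)^{7·6·2}·(+1)^6·(-1)^7 = -1.
v=23: a=23^1·(≡8), b=23^2·(≡11) mod 23; (8|23)=+1, (11|23)=-1; (−1)^{1·2·11}·(+1)^2·(-1)^1 = -1.
v=7: a=7^2·(≡4), b=7^3·(≡2) mod 7; (4|7)=+1, (2|7)=+1; (−1)^{2·3·3}·(+1)^3·(+1)^2 = +1.
v=29: a=29^3·(≡6), b=29^5·(≡23) mod 29; (6|29)=+1, (23|29)=+1; (−1)^{3·5·14}·(+1)^5·(+1)^3 = +1.
Ram(-310155, -69223) = {3, 5, 23, ∞}; no ℚ_3-point on the conic.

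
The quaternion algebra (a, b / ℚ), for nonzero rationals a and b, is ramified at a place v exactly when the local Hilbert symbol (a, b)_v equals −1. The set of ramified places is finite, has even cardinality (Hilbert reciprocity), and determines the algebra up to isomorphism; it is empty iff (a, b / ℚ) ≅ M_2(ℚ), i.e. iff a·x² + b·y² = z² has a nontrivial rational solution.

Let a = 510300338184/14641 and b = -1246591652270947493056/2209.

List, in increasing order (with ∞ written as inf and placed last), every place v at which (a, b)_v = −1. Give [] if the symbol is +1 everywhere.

[2, 13, 19, 37]

Mod squares: a ≡ 16354, b ≡ -19. Check v ∈ {∞, 2, 3, 7, 11, 13, 17, 19, 37, 47}.
v=37: a=37^1·(≡17), b=37^2·(≡35) mod 37; (17|37)=-1, (35|37)=-1; (−1)^{1·2·18}·(-1)^2·(-1)^1 = -1.
v=∞: 16354 > 0 and -19 < 0  ⇒  (a,b)_∞ = +1.
v=11: a=11^-4·(≡10), b=11^0·(≡9) mod 11; (10|11)=-1, (9|11)=+1; (−1)^{-4·0·5}·(-1)^0·(+1)^-4 = +1.
v=13: a=13^1·(≡10), b=13^2·(≡11) mod 13; (10|13)=+1, (11|13)=-1; (−1)^{1·2·6}·(+1)^2·(-1)^1 = -1.
v=2: v_2(a)=3, v_2(b)=6; units ≡ 1, 5 (mod 8); ε·ε+αω+βω = 0·0+3·1+6·0 ≡ 1  ⇒  (a,b)_2 = -1.
v=17: a=17^1·(≡12), b=17^2·(≡15) mod 17; (12|17)=-1, (15|17)=+1; (−1)^{1·2·8}·(-1)^2·(+1)^1 = +1.
v=7: a=7^4·(≡2), b=7^6·(≡1) mod 7; (2|7)=+1, (1|7)=+1; (−1)^{4·6·3}·(+1)^6·(+1)^4 = +1.
v=3: a=3^2·(≡1), b=3^0·(≡2) mod 3; (1|3)=+1, (2|3)=-1; (−1)^{2·0·1}·(+1)^0·(-1)^2 = +1.
v=19: a=19^2·(≡15), b=19^5·(≡15) mod 19; (15|19)=-1, (15|19)=-1; (−1)^{2·5·9}·(-1)^5·(-1)^2 = -1.
v=47: a=47^0·(≡39), b=47^-2·(≡37) mod 47; (39|47)=-1, (37|47)=+1; (−1)^{0·-2·23}·(-1)^-2·(+1)^0 = +1.
(16354, -19 / ℚ) ramifies at {2, 13, 19, 37}: a division algebra.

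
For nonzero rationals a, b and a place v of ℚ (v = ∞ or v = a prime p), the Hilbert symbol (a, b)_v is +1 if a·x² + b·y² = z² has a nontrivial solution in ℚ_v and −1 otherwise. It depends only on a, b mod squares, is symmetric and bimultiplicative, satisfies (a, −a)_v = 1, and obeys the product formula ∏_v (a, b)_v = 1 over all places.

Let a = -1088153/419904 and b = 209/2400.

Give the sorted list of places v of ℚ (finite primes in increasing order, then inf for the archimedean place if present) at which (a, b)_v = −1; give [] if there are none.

[2, 19]

Mod squares: a ≡ -17, b ≡ 1254. Check v ∈ {∞, 2, 3, 5, 11, 17, 19, 23}.
v=11: a=11^2·(≡5), b=11^1·(≡4) mod 11; (5|11)=+1, (4|11)=+1; (−1)^{2·1·5}·(+1)^1·(+1)^2 = +1.
v=∞: -17 < 0 and 1254 > 0  ⇒  (a,b)_∞ = +1.
v=5: a=5^0·(≡3), b=5^-2·(≡4) mod 5; (3|5)=-1, (4|5)=+1; (−1)^{0·-2·2}·(-1)^-2·(+1)^0 = +1.
v=19: a=19^0·(≡18), b=19^1·(≡5) mod 19; (18|19)=-1, (5|19)=+1; (−1)^{0·1·9}·(-1)^1·(+1)^0 = -1.
v=2: v_2(a)=-6, v_2(b)=-5; units ≡ 7, 3 (mod 8); ε·ε+αω+βω = 1·1+-6·1+-5·0 ≡ 1  ⇒  (a,b)_2 = -1.
v=23: a=23^2·(≡8), b=23^0·(≡6) mod 23; (8|23)=+1, (6|23)=+1; (−1)^{2·0·11}·(+1)^0·(+1)^2 = +1.
v=17: a=17^1·(≡16), b=17^0·(≡13) mod 17; (16|17)=+1, (13|17)=+1; (−1)^{1·0·8}·(+1)^0·(+1)^1 = +1.
v=3: a=3^-8·(≡1), b=3^-1·(≡1) mod 3; (1|3)=+1, (1|3)=+1; (−1)^{-8·-1·1}·(+1)^-1·(+1)^-8 = +1.
Ram(-17, 1254) = {2, 19}; no ℚ_2-point on the conic.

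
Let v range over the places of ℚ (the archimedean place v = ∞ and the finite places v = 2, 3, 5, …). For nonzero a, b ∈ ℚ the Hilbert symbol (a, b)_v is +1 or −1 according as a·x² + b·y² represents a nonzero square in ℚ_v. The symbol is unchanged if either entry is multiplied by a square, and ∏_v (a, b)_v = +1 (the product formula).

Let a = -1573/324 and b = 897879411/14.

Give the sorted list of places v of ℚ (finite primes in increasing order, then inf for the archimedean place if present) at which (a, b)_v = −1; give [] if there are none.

[2, 3]

Mod squares: a ≡ -13, b ≡ 15834. Check v ∈ {∞, 2, 3, 7, 11, 13, 29}.
v=7: a=7^0·(≡1), b=7^-1·(≡1) mod 7; (1|7)=+1, (1|7)=+1; (−1)^{0·-1·3}·(+1)^-1·(+1)^0 = +1.
v=∞: -13 < 0 and 15834 > 0  ⇒  (a,b)_∞ = +1.
v=29: a=29^0·(≡16), b=29^1·(≡25) mod 29; (16|29)=+1, (25|29)=+1; (−1)^{0·1·14}·(+1)^1·(+1)^0 = +1.
v=2: v_2(a)=-2, v_2(b)=-1; units ≡ 3, 5 (mod 8); ε·ε+αω+βω = 1·0+-2·1+-1·1 ≡ 1  ⇒  (a,b)_2 = -1.
v=11: a=11^2·(≡4), b=11^2·(≡4) mod 11; (4|11)=+1, (4|11)=+1; (−1)^{2·2·5}·(+1)^2·(+1)^2 = +1.
v=3: a=3^-4·(≡2), b=3^9·(≡1) mod 3; (2|3)=-1, (1|3)=+1; (−1)^{-4·9·1}·(-1)^9·(+1)^-4 = -1.
v=13: a=13^1·(≡4), b=13^1·(≡12) mod 13; (4|13)=+1, (12|13)=+1; (−1)^{1·1·6}·(+1)^1·(+1)^1 = +1.
Ram(-13, 15834) = {2, 3}; no ℚ_2-point on the conic.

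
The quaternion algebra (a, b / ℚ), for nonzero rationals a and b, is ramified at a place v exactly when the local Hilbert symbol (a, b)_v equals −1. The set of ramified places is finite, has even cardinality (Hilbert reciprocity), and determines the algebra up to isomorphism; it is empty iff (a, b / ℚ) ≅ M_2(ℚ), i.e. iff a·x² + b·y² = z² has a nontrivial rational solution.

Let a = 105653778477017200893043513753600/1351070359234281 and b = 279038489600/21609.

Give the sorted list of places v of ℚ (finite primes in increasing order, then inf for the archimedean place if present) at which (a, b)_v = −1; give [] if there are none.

[13, 17, 37, 43]

Mod squares: a ≡ 481, b ≡ 10899941. Check v ∈ {∞, 2, 3, 5, 7, 13, 17, 19, 31, 37, 43}.
v=7: a=7^-10·(≡5), b=7^-4·(≡5) mod 7; (5|7)=-1, (5|7)=-1; (−1)^{-10·-4·3}·(-1)^-4·(-1)^-10 = +1.
v=13: a=13^5·(≡11), b=13^1·(≡9) mod 13; (11|13)=-1, (9|13)=+1; (−1)^{5·1·6}·(-1)^1·(+1)^5 = -1.
v=37: a=37^3·(≡32), b=37^1·(≡4) mod 37; (32|37)=-1, (4|37)=+1; (−1)^{3·1·18}·(-1)^1·(+1)^3 = -1.
v=17: a=17^4·(≡7), b=17^1·(≡16) mod 17; (7|17)=-1, (16|17)=+1; (−1)^{4·1·8}·(-1)^1·(+1)^4 = -1.
v=43: a=43^2·(≡28), b=43^1·(≡20) mod 43; (28|43)=-1, (20|43)=-1; (−1)^{2·1·21}·(-1)^1·(-1)^2 = -1.
v=2: v_2(a)=22, v_2(b)=10; units ≡ 1, 5 (mod 8); ε·ε+αω+βω = 0·0+22·1+10·0 ≡ 0  ⇒  (a,b)_2 = +1.
v=5: a=5^2·(≡4), b=5^2·(≡1) mod 5; (4|5)=+1, (1|5)=+1; (−1)^{2·2·2}·(+1)^2·(+1)^2 = +1.
v=19: a=19^2·(≡4), b=19^0·(≡15) mod 19; (4|19)=+1, (15|19)=-1; (−1)^{2·0·9}·(+1)^0·(-1)^2 = +1.
v=3: a=3^-14·(≡1), b=3^-2·(≡2) mod 3; (1|3)=+1, (2|3)=-1; (−1)^{-14·-2·1}·(+1)^-2·(-1)^-14 = +1.
v=∞: 481 > 0 and 10899941 > 0  ⇒  (a,b)_∞ = +1.
v=31: a=31^2·(≡7), b=31^1·(≡4) mod 31; (7|31)=+1, (4|31)=+1; (−1)^{2·1·15}·(+1)^1·(+1)^2 = +1.
(481, 10899941 / ℚ) ramifies at {13, 17, 37, 43}: a division algebra.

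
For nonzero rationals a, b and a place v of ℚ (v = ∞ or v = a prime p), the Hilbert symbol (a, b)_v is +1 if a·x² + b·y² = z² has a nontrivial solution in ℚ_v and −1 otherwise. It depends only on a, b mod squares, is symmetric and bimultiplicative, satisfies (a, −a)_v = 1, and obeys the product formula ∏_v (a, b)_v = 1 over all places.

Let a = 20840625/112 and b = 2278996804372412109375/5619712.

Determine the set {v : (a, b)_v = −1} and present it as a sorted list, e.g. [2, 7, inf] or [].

(a, b) ≡ (25935, 11305) mod (ℚ^×)²; places V = {2, 3, 5, 7, 13, 17, 19, ∞}.
(a,b)_17: α=0, u≡7; β=1, v≡16 (mod 17); (7|17)=-1, (16|17)=+1; sign (−1)^0·-1^1·+1^0 = -1.
(a,b)_2: α=-4, β=-14; u≡7, v≡1 (mod 8); ε(u)ε(v)=1·0, αω(v)=-4·0, βω(u)=-14·0; sum ≡ 0  ⇒  +1.
(a,b)_13: α=1, u≡7; β=2, v≡8 (mod 13); (7|13)=-1, (8|13)=-1; sign (−1)^0·-1^2·-1^1 = -1.
(a,b)_7: α=-1, u≡4; β=-3, v≡3 (mod 7); (4|7)=+1, (3|7)=-1; sign (−1)^1·+1^-3·-1^-1 = +1.
(a,b)_3: α=3, u≡2; β=8, v≡1 (mod 3); (2|3)=-1, (1|3)=+1; sign (−1)^0·-1^8·+1^3 = +1.
(a,b)_19: α=1, u≡7; β=5, v≡5 (mod 19); (7|19)=+1, (5|19)=+1; sign (−1)^1·+1^5·+1^1 = -1.
(a,b)_∞: sgn(25935)=+, sgn(11305)=+, so +1.
(a,b)_5: α=5, u≡2; β=11, v≡1 (mod 5); (2|5)=-1, (1|5)=+1; sign (−1)^0·-1^11·+1^5 = -1.
|Ram(25935, 11305)| = 4, even; anisotropic at {5, 13, 17, 19}.

[5, 13, 17, 19]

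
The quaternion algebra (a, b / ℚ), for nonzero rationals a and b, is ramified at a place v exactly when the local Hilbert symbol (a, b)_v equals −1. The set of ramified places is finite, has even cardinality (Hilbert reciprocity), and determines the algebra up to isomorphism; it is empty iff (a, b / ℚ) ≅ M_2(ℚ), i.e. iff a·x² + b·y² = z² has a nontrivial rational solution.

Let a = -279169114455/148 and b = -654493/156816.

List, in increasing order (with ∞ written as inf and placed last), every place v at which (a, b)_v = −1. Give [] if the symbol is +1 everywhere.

Mod squares: a ≡ -7507115, b ≡ -37. Check v ∈ {∞, 2, 3, 5, 7, 11, 17, 19, 23, 31, 37}.
v=37: a=37^-1·(≡14), b=37^1·(≡33) mod 37; (14|37)=-1, (33|37)=+1; (−1)^{-1·1·18}·(-1)^1·(+1)^-1 = -1.
v=3: a=3^2·(≡1), b=3^-4·(≡2) mod 3; (1|3)=+1, (2|3)=-1; (−1)^{2·-4·1}·(+1)^-4·(-1)^2 = +1.
v=19: a=19^0·(≡10), b=19^2·(≡16) mod 19; (10|19)=-1, (16|19)=+1; (−1)^{0·2·9}·(-1)^2·(+1)^0 = +1.
v=31: a=31^1·(≡1), b=31^0·(≡4) mod 31; (1|31)=+1, (4|31)=+1; (−1)^{1·0·15}·(+1)^0·(+1)^1 = +1.
v=23: a=23^2·(≡16), b=23^0·(≡9) mod 23; (16|23)=+1, (9|23)=+1; (−1)^{2·0·11}·(+1)^0·(+1)^2 = +1.
v=11: a=11^1·(≡2), b=11^-2·(≡2) mod 11; (2|11)=-1, (2|11)=-1; (−1)^{1·-2·5}·(-1)^-2·(-1)^1 = -1.
v=5: a=5^1·(≡3), b=5^0·(≡2) mod 5; (3|5)=-1, (2|5)=-1; (−1)^{1·0·2}·(-1)^0·(-1)^1 = -1.
v=17: a=17^3·(≡7), b=17^0·(≡3) mod 17; (7|17)=-1, (3|17)=-1; (−1)^{3·0·8}·(-1)^0·(-1)^3 = -1.
v=7: a=7^1·(≡4), b=7^2·(≡3) mod 7; (4|7)=+1, (3|7)=-1; (−1)^{1·2·3}·(+1)^2·(-1)^1 = -1.
v=2: v_2(a)=-2, v_2(b)=-4; units ≡ 5, 3 (mod 8); ε·ε+αω+βω = 0·1+-2·1+-4·1 ≡ 0  ⇒  (a,b)_2 = +1.
v=∞: -7507115 < 0 and -37 < 0  ⇒  (a,b)_∞ = -1.
Ram(-7507115, -37) = {5, 7, 11, 17, 37, ∞}; no ℚ_5-point on the conic.

[5, 7, 11, 17, 37, inf]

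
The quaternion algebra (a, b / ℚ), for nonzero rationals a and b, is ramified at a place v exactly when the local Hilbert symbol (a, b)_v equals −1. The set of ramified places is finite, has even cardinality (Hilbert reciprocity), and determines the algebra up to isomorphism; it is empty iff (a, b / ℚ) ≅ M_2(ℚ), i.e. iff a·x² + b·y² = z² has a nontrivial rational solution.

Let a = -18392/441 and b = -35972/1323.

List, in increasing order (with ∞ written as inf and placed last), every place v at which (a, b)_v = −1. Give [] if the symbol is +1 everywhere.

[2, inf]

(a, b) ≡ (-38, -51) mod (ℚ^×)²; places V = {2, 3, 7, 11, 17, 19, 23, ∞}.
(a,b)_19: α=1, u≡5; β=0, v≡17 (mod 19); (5|19)=+1, (17|19)=+1; sign (−1)^0·+1^0·+1^1 = +1.
(a,b)_11: α=2, u≡2; β=0, v≡3 (mod 11); (2|11)=-1, (3|11)=+1; sign (−1)^0·-1^0·+1^2 = +1.
(a,b)_3: α=-2, u≡1; β=-3, v≡1 (mod 3); (1|3)=+1, (1|3)=+1; sign (−1)^0·+1^-3·+1^-2 = +1.
(a,b)_17: α=0, u≡15; β=1, v≡14 (mod 17); (15|17)=+1, (14|17)=-1; sign (−1)^0·+1^1·-1^0 = +1.
(a,b)_23: α=0, u≡2; β=2, v≡2 (mod 23); (2|23)=+1, (2|23)=+1; sign (−1)^0·+1^2·+1^0 = +1.
(a,b)_7: α=-2, u≡2; β=-2, v≡6 (mod 7); (2|7)=+1, (6|7)=-1; sign (−1)^0·+1^-2·-1^-2 = +1.
(a,b)_∞: sgn(-38)=−, sgn(-51)=−, so -1.
(a,b)_2: α=3, β=2; u≡5, v≡5 (mod 8); ε(u)ε(v)=0·0, αω(v)=3·1, βω(u)=2·1; sum ≡ 1  ⇒  -1.
|Ram(-38, -51)| = 2, even; anisotropic at {2, ∞}.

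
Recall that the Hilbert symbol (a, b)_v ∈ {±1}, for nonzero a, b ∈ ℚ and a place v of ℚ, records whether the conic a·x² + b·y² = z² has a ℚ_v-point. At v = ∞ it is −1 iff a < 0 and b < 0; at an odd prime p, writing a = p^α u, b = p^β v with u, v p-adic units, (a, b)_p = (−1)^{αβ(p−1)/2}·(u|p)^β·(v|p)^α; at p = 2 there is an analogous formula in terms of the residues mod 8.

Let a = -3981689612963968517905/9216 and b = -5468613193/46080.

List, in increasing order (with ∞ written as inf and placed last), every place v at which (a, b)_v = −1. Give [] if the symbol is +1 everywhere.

[2, 5, 43, inf]

Mod squares: a ≡ -4945, b ≡ -262085. Check v ∈ {∞, 2, 3, 5, 17, 19, 23, 43, 53}.
v=19: a=19^2·(≡10), b=19^2·(≡7) mod 19; (10|19)=-1, (7|19)=+1; (−1)^{2·2·9}·(-1)^2·(+1)^2 = +1.
v=23: a=23^3·(≡17), b=23^1·(≡4) mod 23; (17|23)=-1, (4|23)=+1; (−1)^{3·1·11}·(-1)^1·(+1)^3 = +1.
v=43: a=43^3·(≡35), b=43^1·(≡13) mod 43; (35|43)=+1, (13|43)=+1; (−1)^{3·1·21}·(+1)^1·(+1)^3 = -1.
v=∞: -4945 < 0 and -262085 < 0  ⇒  (a,b)_∞ = -1.
v=5: a=5^1·(≡4), b=5^-1·(≡2) mod 5; (4|5)=+1, (2|5)=-1; (−1)^{1·-1·2}·(+1)^-1·(-1)^1 = -1.
v=2: v_2(a)=-10, v_2(b)=-10; units ≡ 7, 3 (mod 8); ε·ε+αω+βω = 1·1+-10·1+-10·0 ≡ 1  ⇒  (a,b)_2 = -1.
v=17: a=17^2·(≡15), b=17^2·(≡1) mod 17; (15|17)=+1, (1|17)=+1; (−1)^{2·2·8}·(+1)^2·(+1)^2 = +1.
v=3: a=3^-2·(≡2), b=3^-2·(≡1) mod 3; (2|3)=-1, (1|3)=+1; (−1)^{-2·-2·1}·(-1)^-2·(+1)^-2 = +1.
v=53: a=53^4·(≡29), b=53^1·(≡38) mod 53; (29|53)=+1, (38|53)=+1; (−1)^{4·1·26}·(+1)^1·(+1)^4 = +1.
Ram(-4945, -262085) = {2, 5, 43, ∞}; no ℚ_2-point on the conic.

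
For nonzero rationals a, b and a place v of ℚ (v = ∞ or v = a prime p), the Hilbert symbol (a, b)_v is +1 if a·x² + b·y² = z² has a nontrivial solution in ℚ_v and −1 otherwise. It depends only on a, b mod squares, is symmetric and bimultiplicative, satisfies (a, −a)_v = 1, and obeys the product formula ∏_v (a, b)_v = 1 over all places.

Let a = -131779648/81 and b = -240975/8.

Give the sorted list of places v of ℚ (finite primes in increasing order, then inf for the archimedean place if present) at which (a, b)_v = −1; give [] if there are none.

Mod squares: a ≡ -17017, b ≡ -238. Check v ∈ {∞, 2, 3, 5, 7, 11, 13, 17}.
v=3: a=3^-4·(≡2), b=3^4·(≡2) mod 3; (2|3)=-1, (2|3)=-1; (−1)^{-4·4·1}·(-1)^4·(-1)^-4 = +1.
v=7: a=7^1·(≡6), b=7^1·(≡1) mod 7; (6|7)=-1, (1|7)=+1; (−1)^{1·1·3}·(-1)^1·(+1)^1 = +1.
v=11: a=11^3·(≡9), b=11^0·(≡3) mod 11; (9|11)=+1, (3|11)=+1; (−1)^{3·0·5}·(+1)^0·(+1)^3 = +1.
v=5: a=5^0·(≡2), b=5^2·(≡2) mod 5; (2|5)=-1, (2|5)=-1; (−1)^{0·2·2}·(-1)^2·(-1)^0 = +1.
v=∞: -17017 < 0 and -238 < 0  ⇒  (a,b)_∞ = -1.
v=17: a=17^1·(≡4), b=17^1·(≡11) mod 17; (4|17)=+1, (11|17)=-1; (−1)^{1·1·8}·(+1)^1·(-1)^1 = -1.
v=13: a=13^1·(≡12), b=13^0·(≡4) mod 13; (12|13)=+1, (4|13)=+1; (−1)^{1·0·6}·(+1)^0·(+1)^1 = +1.
v=2: v_2(a)=6, v_2(b)=-3; units ≡ 7, 1 (mod 8); ε·ε+αω+βω = 1·0+6·0+-3·0 ≡ 0  ⇒  (a,b)_2 = +1.
Ram(-17017, -238) = {17, ∞}; no ℚ_17-point on the conic.

[17, inf]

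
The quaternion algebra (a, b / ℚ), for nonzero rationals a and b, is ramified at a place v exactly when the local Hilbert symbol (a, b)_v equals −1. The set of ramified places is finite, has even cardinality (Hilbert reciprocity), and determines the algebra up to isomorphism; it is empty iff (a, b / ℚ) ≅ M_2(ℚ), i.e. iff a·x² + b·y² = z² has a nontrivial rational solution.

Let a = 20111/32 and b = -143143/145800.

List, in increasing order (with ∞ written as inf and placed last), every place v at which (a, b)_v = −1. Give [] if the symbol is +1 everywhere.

Mod squares: a ≡ 238, b ≡ -14. Check v ∈ {∞, 2, 3, 5, 7, 11, 13, 17}.
v=17: a=17^1·(≡12), b=17^0·(≡6) mod 17; (12|17)=-1, (6|17)=-1; (−1)^{1·0·8}·(-1)^0·(-1)^1 = -1.
v=13: a=13^2·(≡9), b=13^2·(≡10) mod 13; (9|13)=+1, (10|13)=+1; (−1)^{2·2·6}·(+1)^2·(+1)^2 = +1.
v=5: a=5^0·(≡3), b=5^-2·(≡1) mod 5; (3|5)=-1, (1|5)=+1; (−1)^{0·-2·2}·(-1)^-2·(+1)^0 = +1.
v=7: a=7^1·(≡6), b=7^1·(≡3) mod 7; (6|7)=-1, (3|7)=-1; (−1)^{1·1·3}·(-1)^1·(-1)^1 = -1.
v=11: a=11^0·(≡8), b=11^2·(≡10) mod 11; (8|11)=-1, (10|11)=-1; (−1)^{0·2·5}·(-1)^2·(-1)^0 = +1.
v=∞: 238 > 0 and -14 < 0  ⇒  (a,b)_∞ = +1.
v=3: a=3^0·(≡1), b=3^-6·(≡1) mod 3; (1|3)=+1, (1|3)=+1; (−1)^{0·-6·1}·(+1)^-6·(+1)^0 = +1.
v=2: v_2(a)=-5, v_2(b)=-3; units ≡ 7, 1 (mod 8); ε·ε+αω+βω = 1·0+-5·0+-3·0 ≡ 0  ⇒  (a,b)_2 = +1.
(238, -14 / ℚ) ramifies at {7, 17}: a division algebra.

[7, 17]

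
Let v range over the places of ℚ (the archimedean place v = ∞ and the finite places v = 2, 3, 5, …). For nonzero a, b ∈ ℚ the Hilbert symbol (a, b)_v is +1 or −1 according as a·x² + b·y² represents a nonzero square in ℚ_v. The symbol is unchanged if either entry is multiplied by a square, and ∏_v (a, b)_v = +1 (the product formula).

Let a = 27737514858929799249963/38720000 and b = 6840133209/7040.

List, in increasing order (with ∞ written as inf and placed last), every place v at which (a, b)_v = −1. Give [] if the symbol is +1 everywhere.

Mod squares: a ≡ 3094, b ≡ 190190. Check v ∈ {∞, 2, 3, 5, 7, 11, 13, 17, 19}.
v=11: a=11^-2·(≡1), b=11^-1·(≡4) mod 11; (1|11)=+1, (4|11)=+1; (−1)^{-2·-1·5}·(+1)^-1·(+1)^-2 = +1.
v=5: a=5^-4·(≡4), b=5^-1·(≡3) mod 5; (4|5)=+1, (3|5)=-1; (−1)^{-4·-1·2}·(+1)^-1·(-1)^-4 = +1.
v=∞: 3094 > 0 and 190190 > 0  ⇒  (a,b)_∞ = +1.
v=17: a=17^5·(≡3), b=17^2·(≡7) mod 17; (3|17)=-1, (7|17)=-1; (−1)^{5·2·8}·(-1)^2·(-1)^5 = -1.
v=2: v_2(a)=-9, v_2(b)=-7; units ≡ 3, 7 (mod 8); ε·ε+αω+βω = 1·1+-9·0+-7·1 ≡ 0  ⇒  (a,b)_2 = +1.
v=19: a=19^2·(≡17), b=19^1·(≡16) mod 19; (17|19)=+1, (16|19)=+1; (−1)^{2·1·9}·(+1)^1·(+1)^2 = +1.
v=7: a=7^1·(≡2), b=7^1·(≡6) mod 7; (2|7)=+1, (6|7)=-1; (−1)^{1·1·3}·(+1)^1·(-1)^1 = +1.
v=3: a=3^6·(≡1), b=3^4·(≡2) mod 3; (1|3)=+1, (2|3)=-1; (−1)^{6·4·1}·(+1)^4·(-1)^6 = +1.
v=13: a=13^9·(≡9), b=13^3·(≡2) mod 13; (9|13)=+1, (2|13)=-1; (−1)^{9·3·6}·(+1)^3·(-1)^9 = -1.
|Ram(3094, 190190)| = 2, even; anisotropic at {13, 17}.

[13, 17]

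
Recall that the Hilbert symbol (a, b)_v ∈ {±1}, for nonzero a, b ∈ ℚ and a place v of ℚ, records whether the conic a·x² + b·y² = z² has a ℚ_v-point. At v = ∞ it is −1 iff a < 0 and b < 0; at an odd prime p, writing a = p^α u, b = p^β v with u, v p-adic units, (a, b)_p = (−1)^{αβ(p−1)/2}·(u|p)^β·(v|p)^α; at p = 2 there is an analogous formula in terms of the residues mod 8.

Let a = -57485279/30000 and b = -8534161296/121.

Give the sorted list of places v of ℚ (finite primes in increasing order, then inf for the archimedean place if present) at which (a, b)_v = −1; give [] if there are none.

Mod squares: a ≡ -1653, b ≡ -18241. Check v ∈ {∞, 2, 3, 5, 11, 17, 19, 29, 37}.
v=11: a=11^0·(≡2), b=11^-2·(≡10) mod 11; (2|11)=-1, (10|11)=-1; (−1)^{0·-2·5}·(-1)^-2·(-1)^0 = +1.
v=17: a=17^2·(≡9), b=17^1·(≡1) mod 17; (9|17)=+1, (1|17)=+1; (−1)^{2·1·8}·(+1)^1·(+1)^2 = +1.
v=19: a=19^3·(≡2), b=19^2·(≡13) mod 19; (2|19)=-1, (13|19)=-1; (−1)^{3·2·9}·(-1)^2·(-1)^3 = -1.
v=3: a=3^-1·(≡1), b=3^4·(≡2) mod 3; (1|3)=+1, (2|3)=-1; (−1)^{-1·4·1}·(+1)^4·(-1)^-1 = -1.
v=∞: -1653 < 0 and -18241 < 0  ⇒  (a,b)_∞ = -1.
v=2: v_2(a)=-4, v_2(b)=4; units ≡ 3, 7 (mod 8); ε·ε+αω+βω = 1·1+-4·0+4·1 ≡ 1  ⇒  (a,b)_2 = -1.
v=37: a=37^0·(≡1), b=37^1·(≡33) mod 37; (1|37)=+1, (33|37)=+1; (−1)^{0·1·18}·(+1)^1·(+1)^0 = +1.
v=29: a=29^1·(≡28), b=29^1·(≡4) mod 29; (28|29)=+1, (4|29)=+1; (−1)^{1·1·14}·(+1)^1·(+1)^1 = +1.
v=5: a=5^-4·(≡2), b=5^0·(≡4) mod 5; (2|5)=-1, (4|5)=+1; (−1)^{-4·0·2}·(-1)^0·(+1)^-4 = +1.
Ram(-1653, -18241) = {2, 3, 19, ∞}; no ℚ_2-point on the conic.

[2, 3, 19, inf]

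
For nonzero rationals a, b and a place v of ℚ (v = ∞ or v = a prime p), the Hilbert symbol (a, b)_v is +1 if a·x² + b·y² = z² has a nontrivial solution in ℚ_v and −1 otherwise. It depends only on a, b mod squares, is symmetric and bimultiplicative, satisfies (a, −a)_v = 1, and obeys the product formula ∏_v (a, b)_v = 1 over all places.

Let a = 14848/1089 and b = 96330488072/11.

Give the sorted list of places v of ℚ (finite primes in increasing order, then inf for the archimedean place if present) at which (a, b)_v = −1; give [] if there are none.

(a, b) ≡ (58, 38038) mod (ℚ^×)²; places V = {2, 3, 7, 11, 13, 19, 29, ∞}.
(a,b)_13: α=0, u≡8; β=3, v≡12 (mod 13); (8|13)=-1, (12|13)=+1; sign (−1)^0·-1^3·+1^0 = -1.
(a,b)_3: α=-2, u≡1; β=0, v≡1 (mod 3); (1|3)=+1, (1|3)=+1; sign (−1)^0·+1^0·+1^-2 = +1.
(a,b)_7: α=0, u≡2; β=3, v≡4 (mod 7); (2|7)=+1, (4|7)=+1; sign (−1)^0·+1^3·+1^0 = +1.
(a,b)_2: α=9, β=3; u≡5, v≡3 (mod 8); ε(u)ε(v)=0·1, αω(v)=9·1, βω(u)=3·1; sum ≡ 0  ⇒  +1.
(a,b)_19: α=0, u≡11; β=1, v≡16 (mod 19); (11|19)=+1, (16|19)=+1; sign (−1)^0·+1^1·+1^0 = +1.
(a,b)_11: α=-2, u≡1; β=-1, v≡5 (mod 11); (1|11)=+1, (5|11)=+1; sign (−1)^0·+1^-1·+1^-2 = +1.
(a,b)_29: α=1, u≡3; β=2, v≡17 (mod 29); (3|29)=-1, (17|29)=-1; sign (−1)^0·-1^2·-1^1 = -1.
(a,b)_∞: sgn(58)=+, sgn(38038)=+, so +1.
|Ram(58, 38038)| = 2, even; anisotropic at {13, 29}.

[13, 29]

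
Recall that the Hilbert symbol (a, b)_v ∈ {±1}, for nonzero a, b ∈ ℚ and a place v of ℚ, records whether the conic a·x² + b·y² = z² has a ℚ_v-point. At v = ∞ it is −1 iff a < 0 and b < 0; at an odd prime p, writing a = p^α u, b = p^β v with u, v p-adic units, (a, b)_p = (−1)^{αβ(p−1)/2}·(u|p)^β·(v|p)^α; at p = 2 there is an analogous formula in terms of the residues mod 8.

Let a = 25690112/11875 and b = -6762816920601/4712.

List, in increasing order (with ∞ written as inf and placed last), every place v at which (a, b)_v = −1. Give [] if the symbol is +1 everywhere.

[2, 7, 19, 41]

(a, b) ≡ (38, -421593242) mod (ℚ^×)²; places V = {2, 3, 5, 7, 19, 23, 29, 31, 41, 43, ∞}.
(a,b)_43: α=0, u≡9; β=1, v≡7 (mod 43); (9|43)=+1, (7|43)=-1; sign (−1)^0·+1^1·-1^0 = +1.
(a,b)_41: α=0, u≡38; β=1, v≡26 (mod 41); (38|41)=-1, (26|41)=-1; sign (−1)^0·-1^1·-1^0 = -1.
(a,b)_23: α=0, u≡21; β=2, v≡6 (mod 23); (21|23)=-1, (6|23)=+1; sign (−1)^0·-1^2·+1^0 = +1.
(a,b)_5: α=-4, u≡3; β=0, v≡2 (mod 5); (3|5)=-1, (2|5)=-1; sign (−1)^0·-1^0·-1^-4 = +1.
(a,b)_2: α=19, β=-3; u≡3, v≡3 (mod 8); ε(u)ε(v)=1·1, αω(v)=19·1, βω(u)=-3·1; sum ≡ 1  ⇒  -1.
(a,b)_29: α=0, u≡4; β=1, v≡27 (mod 29); (4|29)=+1, (27|29)=-1; sign (−1)^0·+1^1·-1^0 = +1.
(a,b)_31: α=0, u≡20; β=-1, v≡26 (mod 31); (20|31)=+1, (26|31)=-1; sign (−1)^0·+1^-1·-1^0 = +1.
(a,b)_19: α=-1, u≡8; β=-1, v≡15 (mod 19); (8|19)=-1, (15|19)=-1; sign (−1)^1·-1^-1·-1^-1 = -1.
(a,b)_∞: sgn(38)=+, sgn(-421593242)=−, so +1.
(a,b)_3: α=0, u≡2; β=6, v≡1 (mod 3); (2|3)=-1, (1|3)=+1; sign (−1)^0·-1^6·+1^0 = +1.
(a,b)_7: α=2, u≡3; β=3, v≡4 (mod 7); (3|7)=-1, (4|7)=+1; sign (−1)^0·-1^3·+1^2 = -1.
(38, -421593242 / ℚ) ramifies at {2, 7, 19, 41}: a division algebra.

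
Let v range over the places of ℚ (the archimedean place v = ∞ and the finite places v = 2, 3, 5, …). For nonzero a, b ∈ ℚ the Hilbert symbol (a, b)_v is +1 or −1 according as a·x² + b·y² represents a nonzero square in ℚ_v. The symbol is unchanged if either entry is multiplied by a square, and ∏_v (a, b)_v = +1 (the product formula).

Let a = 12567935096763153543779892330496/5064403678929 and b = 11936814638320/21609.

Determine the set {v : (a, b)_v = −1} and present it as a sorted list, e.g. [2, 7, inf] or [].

[2, 11]

(a, b) ≡ (2431, 55) mod (ℚ^×)²; places V = {2, 3, 5, 7, 11, 13, 17, 31, ∞}.
(a,b)_31: α=4, u≡24; β=2, v≡30 (mod 31); (24|31)=-1, (30|31)=-1; sign (−1)^0·-1^2·-1^4 = +1.
(a,b)_3: α=-16, u≡1; β=-2, v≡1 (mod 3); (1|3)=+1, (1|3)=+1; sign (−1)^0·+1^-2·+1^-16 = +1.
(a,b)_7: α=-6, u≡2; β=-4, v≡6 (mod 7); (2|7)=+1, (6|7)=-1; sign (−1)^0·+1^-4·-1^-6 = +1.
(a,b)_5: α=0, u≡4; β=1, v≡1 (mod 5); (4|5)=+1, (1|5)=+1; sign (−1)^0·+1^1·+1^0 = +1.
(a,b)_2: α=26, β=4; u≡7, v≡7 (mod 8); ε(u)ε(v)=1·1, αω(v)=26·0, βω(u)=4·0; sum ≡ 1  ⇒  -1.
(a,b)_∞: sgn(2431)=+, sgn(55)=+, so +1.
(a,b)_17: α=7, u≡11; β=4, v≡1 (mod 17); (11|17)=-1, (1|17)=+1; sign (−1)^0·-1^4·+1^7 = +1.
(a,b)_11: α=3, u≡3; β=1, v≡5 (mod 11); (3|11)=+1, (5|11)=+1; sign (−1)^1·+1^1·+1^3 = -1.
(a,b)_13: α=5, u≡8; β=2, v≡12 (mod 13); (8|13)=-1, (12|13)=+1; sign (−1)^0·-1^2·+1^5 = +1.
|Ram(2431, 55)| = 2, even; anisotropic at {2, 11}.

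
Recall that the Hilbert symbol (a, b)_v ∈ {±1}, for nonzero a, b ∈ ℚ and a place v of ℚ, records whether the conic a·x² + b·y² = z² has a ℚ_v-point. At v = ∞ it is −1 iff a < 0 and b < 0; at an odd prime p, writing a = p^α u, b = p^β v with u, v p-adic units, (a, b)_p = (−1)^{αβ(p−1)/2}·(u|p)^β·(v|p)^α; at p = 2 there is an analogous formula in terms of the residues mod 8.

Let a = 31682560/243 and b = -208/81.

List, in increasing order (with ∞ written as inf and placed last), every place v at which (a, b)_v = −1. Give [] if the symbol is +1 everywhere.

Mod squares: a ≡ 23205, b ≡ -13. Check v ∈ {∞, 2, 3, 5, 7, 13, 17}.
v=7: a=7^1·(≡4), b=7^0·(≡4) mod 7; (4|7)=+1, (4|7)=+1; (−1)^{1·0·3}·(+1)^0·(+1)^1 = +1.
v=2: v_2(a)=12, v_2(b)=4; units ≡ 5, 3 (mod 8); ε·ε+αω+βω = 0·1+12·1+4·1 ≡ 0  ⇒  (a,b)_2 = +1.
v=17: a=17^1·(≡11), b=17^0·(≡1) mod 17; (11|17)=-1, (1|17)=+1; (−1)^{1·0·8}·(-1)^0·(+1)^1 = +1.
v=3: a=3^-5·(≡1), b=3^-4·(≡2) mod 3; (1|3)=+1, (2|3)=-1; (−1)^{-5·-4·1}·(+1)^-4·(-1)^-5 = -1.
v=∞: 23205 > 0 and -13 < 0  ⇒  (a,b)_∞ = +1.
v=5: a=5^1·(≡4), b=5^0·(≡2) mod 5; (4|5)=+1, (2|5)=-1; (−1)^{1·0·2}·(+1)^0·(-1)^1 = -1.
v=13: a=13^1·(≡4), b=13^1·(≡12) mod 13; (4|13)=+1, (12|13)=+1; (−1)^{1·1·6}·(+1)^1·(+1)^1 = +1.
(23205, -13 / ℚ) ramifies at {3, 5}: a division algebra.

[3, 5]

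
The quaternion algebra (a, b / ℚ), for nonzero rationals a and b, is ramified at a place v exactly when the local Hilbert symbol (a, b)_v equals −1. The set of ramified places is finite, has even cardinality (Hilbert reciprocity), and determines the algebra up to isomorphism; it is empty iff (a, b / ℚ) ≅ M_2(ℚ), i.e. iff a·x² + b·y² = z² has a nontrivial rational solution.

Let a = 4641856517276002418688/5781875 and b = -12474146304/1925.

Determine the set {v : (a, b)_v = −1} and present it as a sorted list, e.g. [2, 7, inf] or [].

Mod squares: a ≡ 22, b ≡ -1442518. Check v ∈ {∞, 2, 3, 5, 7, 11, 17, 19, 29}.
v=3: a=3^4·(≡1), b=3^2·(≡2) mod 3; (1|3)=+1, (2|3)=-1; (−1)^{4·2·1}·(+1)^2·(-1)^4 = +1.
v=7: a=7^2·(≡2), b=7^-1·(≡5) mod 7; (2|7)=+1, (5|7)=-1; (−1)^{2·-1·3}·(+1)^-1·(-1)^2 = +1.
v=11: a=11^-1·(≡8), b=11^-1·(≡4) mod 11; (8|11)=-1, (4|11)=+1; (−1)^{-1·-1·5}·(-1)^-1·(+1)^-1 = +1.
v=19: a=19^2·(≡13), b=19^1·(≡13) mod 19; (13|19)=-1, (13|19)=-1; (−1)^{2·1·9}·(-1)^1·(-1)^2 = -1.
v=2: v_2(a)=27, v_2(b)=9; units ≡ 3, 5 (mod 8); ε·ε+αω+βω = 1·0+27·1+9·1 ≡ 0  ⇒  (a,b)_2 = +1.
v=17: a=17^6·(≡7), b=17^3·(≡11) mod 17; (7|17)=-1, (11|17)=-1; (−1)^{6·3·8}·(-1)^3·(-1)^6 = -1.
v=29: a=29^-2·(≡13), b=29^1·(≡20) mod 29; (13|29)=+1, (20|29)=+1; (−1)^{-2·1·14}·(+1)^1·(+1)^-2 = +1.
v=∞: 22 > 0 and -1442518 < 0  ⇒  (a,b)_∞ = +1.
v=5: a=5^-4·(≡3), b=5^-2·(≡3) mod 5; (3|5)=-1, (3|5)=-1; (−1)^{-4·-2·2}·(-1)^-2·(-1)^-4 = +1.
Ram(22, -1442518) = {17, 19}; no ℚ_17-point on the conic.

[17, 19]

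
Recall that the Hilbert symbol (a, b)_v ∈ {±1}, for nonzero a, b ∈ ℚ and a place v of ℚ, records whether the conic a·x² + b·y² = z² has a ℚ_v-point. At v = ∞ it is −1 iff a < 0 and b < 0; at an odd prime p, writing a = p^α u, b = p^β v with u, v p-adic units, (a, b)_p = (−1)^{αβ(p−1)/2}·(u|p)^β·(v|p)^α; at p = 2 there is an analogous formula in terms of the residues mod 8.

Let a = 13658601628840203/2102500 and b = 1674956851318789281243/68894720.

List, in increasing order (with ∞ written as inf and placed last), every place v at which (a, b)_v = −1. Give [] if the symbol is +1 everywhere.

[2, 5, 11, 43]

(a, b) ≡ (43, 935) mod (ℚ^×)²; places V = {2, 3, 5, 7, 11, 13, 17, 29, 43, ∞}.
(a,b)_3: α=8, u≡1; β=2, v≡2 (mod 3); (1|3)=+1, (2|3)=-1; sign (−1)^0·+1^2·-1^8 = +1.
(a,b)_∞: sgn(43)=+, sgn(935)=+, so +1.
(a,b)_29: α=-2, u≡11; β=-2, v≡1 (mod 29); (11|29)=-1, (1|29)=+1; sign (−1)^0·-1^-2·+1^-2 = +1.
(a,b)_5: α=-4, u≡2; β=-1, v≡2 (mod 5); (2|5)=-1, (2|5)=-1; sign (−1)^0·-1^-1·-1^-4 = -1.
(a,b)_17: α=2, u≡2; β=1, v≡13 (mod 17); (2|17)=+1, (13|17)=+1; sign (−1)^0·+1^1·+1^2 = +1.
(a,b)_13: α=0, u≡10; β=2, v≡3 (mod 13); (10|13)=+1, (3|13)=+1; sign (−1)^0·+1^2·+1^0 = +1.
(a,b)_7: α=2, u≡4; β=6, v≡2 (mod 7); (4|7)=+1, (2|7)=+1; sign (−1)^0·+1^6·+1^2 = +1.
(a,b)_11: α=0, u≡6; β=5, v≡7 (mod 11); (6|11)=-1, (7|11)=-1; sign (−1)^0·-1^5·-1^0 = -1.
(a,b)_2: α=-2, β=-14; u≡3, v≡7 (mod 8); ε(u)ε(v)=1·1, αω(v)=-2·0, βω(u)=-14·1; sum ≡ 1  ⇒  -1.
(a,b)_43: α=5, u≡9; β=4, v≡42 (mod 43); (9|43)=+1, (42|43)=-1; sign (−1)^0·+1^4·-1^5 = -1.
|Ram(43, 935)| = 4, even; anisotropic at {2, 5, 11, 43}.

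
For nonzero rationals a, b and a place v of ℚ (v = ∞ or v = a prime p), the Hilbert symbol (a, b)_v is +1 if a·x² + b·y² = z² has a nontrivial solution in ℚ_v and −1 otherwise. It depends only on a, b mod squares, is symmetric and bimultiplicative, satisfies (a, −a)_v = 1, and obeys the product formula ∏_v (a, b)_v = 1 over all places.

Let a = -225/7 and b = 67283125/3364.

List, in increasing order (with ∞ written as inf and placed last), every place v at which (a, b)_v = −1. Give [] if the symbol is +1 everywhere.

[7, 13]

Mod squares: a ≡ -7, b ≡ 13. Check v ∈ {∞, 2, 3, 5, 7, 13, 29}.
v=5: a=5^2·(≡3), b=5^4·(≡2) mod 5; (3|5)=-1, (2|5)=-1; (−1)^{2·4·2}·(-1)^4·(-1)^2 = +1.
v=3: a=3^2·(≡2), b=3^0·(≡1) mod 3; (2|3)=-1, (1|3)=+1; (−1)^{2·0·1}·(-1)^0·(+1)^2 = +1.
v=29: a=29^0·(≡1), b=29^-2·(≡20) mod 29; (1|29)=+1, (20|29)=+1; (−1)^{0·-2·14}·(+1)^-2·(+1)^0 = +1.
v=∞: -7 < 0 and 13 > 0  ⇒  (a,b)_∞ = +1.
v=13: a=13^0·(≡5), b=13^3·(≡1) mod 13; (5|13)=-1, (1|13)=+1; (−1)^{0·3·6}·(-1)^3·(+1)^0 = -1.
v=2: v_2(a)=0, v_2(b)=-2; units ≡ 1, 5 (mod 8); ε·ε+αω+βω = 0·0+0·1+-2·0 ≡ 0  ⇒  (a,b)_2 = +1.
v=7: a=7^-1·(≡6), b=7^2·(≡3) mod 7; (6|7)=-1, (3|7)=-1; (−1)^{-1·2·3}·(-1)^2·(-1)^-1 = -1.
Ram(-7, 13) = {7, 13}; no ℚ_7-point on the conic.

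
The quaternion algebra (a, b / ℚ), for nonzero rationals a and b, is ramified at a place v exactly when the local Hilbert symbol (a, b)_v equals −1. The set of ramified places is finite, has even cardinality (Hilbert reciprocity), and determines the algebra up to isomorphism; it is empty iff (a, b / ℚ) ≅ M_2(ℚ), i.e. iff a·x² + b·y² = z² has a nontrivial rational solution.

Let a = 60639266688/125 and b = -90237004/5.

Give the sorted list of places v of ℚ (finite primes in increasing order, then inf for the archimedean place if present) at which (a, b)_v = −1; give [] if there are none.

Mod squares: a ≡ 13123110, b ≡ -312455. Check v ∈ {∞, 2, 3, 5, 7, 11, 13, 19, 23}.
v=23: a=23^1·(≡4), b=23^1·(≡3) mod 23; (4|23)=+1, (3|23)=+1; (−1)^{1·1·11}·(+1)^1·(+1)^1 = -1.
v=5: a=5^-3·(≡3), b=5^-1·(≡1) mod 5; (3|5)=-1, (1|5)=+1; (−1)^{-3·-1·2}·(-1)^-1·(+1)^-3 = -1.
v=7: a=7^1·(≡1), b=7^0·(≡2) mod 7; (1|7)=+1, (2|7)=+1; (−1)^{1·0·3}·(+1)^0·(+1)^1 = +1.
v=11: a=11^1·(≡1), b=11^1·(≡8) mod 11; (1|11)=+1, (8|11)=-1; (−1)^{1·1·5}·(+1)^1·(-1)^1 = +1.
v=3: a=3^1·(≡1), b=3^0·(≡1) mod 3; (1|3)=+1, (1|3)=+1; (−1)^{1·0·1}·(+1)^0·(+1)^1 = +1.
v=13: a=13^1·(≡8), b=13^1·(≡11) mod 13; (8|13)=-1, (11|13)=-1; (−1)^{1·1·6}·(-1)^1·(-1)^1 = +1.
v=2: v_2(a)=7, v_2(b)=2; units ≡ 3, 1 (mod 8); ε·ε+αω+βω = 1·0+7·0+2·1 ≡ 0  ⇒  (a,b)_2 = +1.
v=19: a=19^3·(≡12), b=19^3·(≡6) mod 19; (12|19)=-1, (6|19)=+1; (−1)^{3·3·9}·(-1)^3·(+1)^3 = +1.
v=∞: 13123110 > 0 and -312455 < 0  ⇒  (a,b)_∞ = +1.
|Ram(13123110, -312455)| = 2, even; anisotropic at {5, 23}.

[5, 23]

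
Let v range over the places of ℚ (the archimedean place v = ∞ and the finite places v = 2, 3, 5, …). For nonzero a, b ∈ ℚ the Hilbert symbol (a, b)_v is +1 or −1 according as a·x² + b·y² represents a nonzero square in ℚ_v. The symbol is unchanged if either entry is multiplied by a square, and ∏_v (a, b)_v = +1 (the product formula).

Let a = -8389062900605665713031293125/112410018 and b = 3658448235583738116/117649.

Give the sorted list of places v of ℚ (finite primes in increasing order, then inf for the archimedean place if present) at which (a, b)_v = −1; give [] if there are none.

[13, 23]

Mod squares: a ≡ -55876522, b ≡ 28249. Check v ∈ {∞, 2, 3, 5, 7, 11, 13, 17, 23, 29, 41, 43, 53}.
v=23: a=23^3·(≡21), b=23^0·(≡5) mod 23; (21|23)=-1, (5|23)=-1; (−1)^{3·0·11}·(-1)^0·(-1)^3 = -1.
v=13: a=13^7·(≡1), b=13^5·(≡5) mod 13; (1|13)=+1, (5|13)=-1; (−1)^{7·5·6}·(+1)^5·(-1)^7 = -1.
v=41: a=41^1·(≡32), b=41^1·(≡23) mod 41; (32|41)=+1, (23|41)=+1; (−1)^{1·1·20}·(+1)^1·(+1)^1 = +1.
v=43: a=43^3·(≡10), b=43^2·(≡16) mod 43; (10|43)=+1, (16|43)=+1; (−1)^{3·2·21}·(+1)^2·(+1)^3 = +1.
v=∞: -55876522 < 0 and 28249 > 0  ⇒  (a,b)_∞ = +1.
v=53: a=53^1·(≡20), b=53^1·(≡35) mod 53; (20|53)=-1, (35|53)=-1; (−1)^{1·1·26}·(-1)^1·(-1)^1 = +1.
v=5: a=5^4·(≡2), b=5^0·(≡4) mod 5; (2|5)=-1, (4|5)=+1; (−1)^{4·0·2}·(-1)^0·(+1)^4 = +1.
v=7: a=7^-4·(≡6), b=7^-6·(≡2) mod 7; (6|7)=-1, (2|7)=+1; (−1)^{-4·-6·3}·(-1)^-6·(+1)^-4 = +1.
v=11: a=11^2·(≡7), b=11^0·(≡9) mod 11; (7|11)=-1, (9|11)=+1; (−1)^{2·0·5}·(-1)^0·(+1)^2 = +1.
v=29: a=29^2·(≡2), b=29^2·(≡12) mod 29; (2|29)=-1, (12|29)=-1; (−1)^{2·2·14}·(-1)^2·(-1)^2 = +1.
v=2: v_2(a)=-1, v_2(b)=2; units ≡ 3, 1 (mod 8); ε·ε+αω+βω = 1·0+-1·0+2·1 ≡ 0  ⇒  (a,b)_2 = +1.
v=17: a=17^-2·(≡2), b=17^0·(≡7) mod 17; (2|17)=+1, (7|17)=-1; (−1)^{-2·0·8}·(+1)^0·(-1)^-2 = +1.
v=3: a=3^-4·(≡2), b=3^6·(≡1) mod 3; (2|3)=-1, (1|3)=+1; (−1)^{-4·6·1}·(-1)^6·(+1)^-4 = +1.
|Ram(-55876522, 28249)| = 2, even; anisotropic at {13, 23}.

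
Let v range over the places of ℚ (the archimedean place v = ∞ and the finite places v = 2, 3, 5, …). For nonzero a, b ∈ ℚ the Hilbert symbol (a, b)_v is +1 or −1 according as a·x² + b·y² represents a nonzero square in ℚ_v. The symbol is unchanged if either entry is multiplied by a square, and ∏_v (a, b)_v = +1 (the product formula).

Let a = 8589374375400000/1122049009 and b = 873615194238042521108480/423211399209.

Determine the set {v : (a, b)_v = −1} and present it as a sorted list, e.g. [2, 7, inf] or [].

[5, 13, 17, 19]

Mod squares: a ≡ 65, b ≡ 293930. Check v ∈ {∞, 2, 3, 5, 7, 13, 17, 19, 23, 37, 41, 43}.
v=∞: 65 > 0 and 293930 > 0  ⇒  (a,b)_∞ = +1.
v=37: a=37^0·(≡26), b=37^2·(≡35) mod 37; (26|37)=+1, (35|37)=-1; (−1)^{0·2·18}·(+1)^2·(-1)^0 = +1.
v=13: a=13^1·(≡8), b=13^1·(≡4) mod 13; (8|13)=-1, (4|13)=+1; (−1)^{1·1·6}·(-1)^1·(+1)^1 = -1.
v=23: a=23^2·(≡5), b=23^2·(≡3) mod 23; (5|23)=-1, (3|23)=+1; (−1)^{2·2·11}·(-1)^2·(+1)^2 = +1.
v=3: a=3^2·(≡2), b=3^-4·(≡2) mod 3; (2|3)=-1, (2|3)=-1; (−1)^{2·-4·1}·(-1)^-4·(-1)^2 = +1.
v=2: v_2(a)=6, v_2(b)=15; units ≡ 1, 5 (mod 8); ε·ε+αω+βω = 0·0+6·1+15·0 ≡ 0  ⇒  (a,b)_2 = +1.
v=7: a=7^4·(≡2), b=7^5·(≡1) mod 7; (2|7)=+1, (1|7)=+1; (−1)^{4·5·3}·(+1)^5·(+1)^4 = +1.
v=41: a=41^-2·(≡13), b=41^-4·(≡31) mod 41; (13|41)=-1, (31|41)=+1; (−1)^{-2·-4·20}·(-1)^-4·(+1)^-2 = +1.
v=19: a=19^-2·(≡10), b=19^3·(≡1) mod 19; (10|19)=-1, (1|19)=+1; (−1)^{-2·3·9}·(-1)^3·(+1)^-2 = -1.
v=43: a=43^-2·(≡22), b=43^-2·(≡6) mod 43; (22|43)=-1, (6|43)=+1; (−1)^{-2·-2·21}·(-1)^-2·(+1)^-2 = +1.
v=5: a=5^5·(≡2), b=5^1·(≡4) mod 5; (2|5)=-1, (4|5)=+1; (−1)^{5·1·2}·(-1)^1·(+1)^5 = -1.
v=17: a=17^2·(≡11), b=17^3·(≡16) mod 17; (11|17)=-1, (16|17)=+1; (−1)^{2·3·8}·(-1)^3·(+1)^2 = -1.
Ram(65, 293930) = {5, 13, 17, 19}; no ℚ_5-point on the conic.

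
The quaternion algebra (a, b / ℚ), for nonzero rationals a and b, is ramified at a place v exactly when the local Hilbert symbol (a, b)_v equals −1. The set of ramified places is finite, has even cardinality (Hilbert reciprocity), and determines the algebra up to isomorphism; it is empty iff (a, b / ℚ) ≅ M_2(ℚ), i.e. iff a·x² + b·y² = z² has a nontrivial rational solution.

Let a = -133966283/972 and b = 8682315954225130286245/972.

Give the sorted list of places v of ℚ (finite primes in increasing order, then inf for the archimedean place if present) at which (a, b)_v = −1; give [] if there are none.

(a, b) ≡ (-418209, 3135) mod (ℚ^×)²; places V = {2, 3, 5, 11, 19, 23, 29, 31, ∞}.
(a,b)_3: α=-5, u≡1; β=-5, v≡1 (mod 3); (1|3)=+1, (1|3)=+1; sign (−1)^1·+1^-5·+1^-5 = -1.
(a,b)_31: α=2, u≡6; β=2, v≡8 (mod 31); (6|31)=-1, (8|31)=+1; sign (−1)^0·-1^2·+1^2 = +1.
(a,b)_2: α=-2, β=-2; u≡7, v≡7 (mod 8); ε(u)ε(v)=1·1, αω(v)=-2·0, βω(u)=-2·0; sum ≡ 1  ⇒  -1.
(a,b)_5: α=0, u≡1; β=1, v≡2 (mod 5); (1|5)=+1, (2|5)=-1; sign (−1)^0·+1^1·-1^0 = +1.
(a,b)_23: α=1, u≡10; β=4, v≡17 (mod 23); (10|23)=-1, (17|23)=-1; sign (−1)^0·-1^4·-1^1 = -1.
(a,b)_11: α=1, u≡10; β=3, v≡2 (mod 11); (10|11)=-1, (2|11)=-1; sign (−1)^1·-1^3·-1^1 = -1.
(a,b)_∞: sgn(-418209)=−, sgn(3135)=+, so +1.
(a,b)_29: α=1, u≡27; β=4, v≡18 (mod 29); (27|29)=-1, (18|29)=-1; sign (−1)^0·-1^4·-1^1 = -1.
(a,b)_19: α=1, u≡8; β=3, v≡2 (mod 19); (8|19)=-1, (2|19)=-1; sign (−1)^1·-1^3·-1^1 = -1.
|Ram(-418209, 3135)| = 6, even; anisotropic at {2, 3, 11, 19, 23, 29}.

[2, 3, 11, 19, 23, 29]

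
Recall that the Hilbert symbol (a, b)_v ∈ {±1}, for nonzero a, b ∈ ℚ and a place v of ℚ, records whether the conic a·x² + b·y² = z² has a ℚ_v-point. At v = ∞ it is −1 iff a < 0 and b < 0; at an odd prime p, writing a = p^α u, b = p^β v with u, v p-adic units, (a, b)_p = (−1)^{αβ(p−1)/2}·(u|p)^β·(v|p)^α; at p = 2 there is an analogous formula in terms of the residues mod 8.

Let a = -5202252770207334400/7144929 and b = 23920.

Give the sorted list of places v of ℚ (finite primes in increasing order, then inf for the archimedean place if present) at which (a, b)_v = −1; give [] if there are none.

Mod squares: a ≡ -8671, b ≡ 1495. Check v ∈ {∞, 2, 3, 5, 11, 13, 23, 29}.
v=11: a=11^-2·(≡2), b=11^0·(≡6) mod 11; (2|11)=-1, (6|11)=-1; (−1)^{-2·0·5}·(-1)^0·(-1)^-2 = +1.
v=5: a=5^2·(≡1), b=5^1·(≡4) mod 5; (1|5)=+1, (4|5)=+1; (−1)^{2·1·2}·(+1)^1·(+1)^2 = +1.
v=29: a=29^1·(≡25), b=29^0·(≡24) mod 29; (25|29)=+1, (24|29)=+1; (−1)^{1·0·14}·(+1)^0·(+1)^1 = +1.
v=3: a=3^-10·(≡2), b=3^0·(≡1) mod 3; (2|3)=-1, (1|3)=+1; (−1)^{-10·0·1}·(-1)^0·(+1)^-10 = +1.
v=2: v_2(a)=28, v_2(b)=4; units ≡ 1, 7 (mod 8); ε·ε+αω+βω = 0·1+28·0+4·0 ≡ 0  ⇒  (a,b)_2 = +1.
v=∞: -8671 < 0 and 1495 > 0  ⇒  (a,b)_∞ = +1.
v=13: a=13^3·(≡9), b=13^1·(≡7) mod 13; (9|13)=+1, (7|13)=-1; (−1)^{3·1·6}·(+1)^1·(-1)^3 = -1.
v=23: a=23^3·(≡15), b=23^1·(≡5) mod 23; (15|23)=-1, (5|23)=-1; (−1)^{3·1·11}·(-1)^1·(-1)^3 = -1.
|Ram(-8671, 1495)| = 2, even; anisotropic at {13, 23}.

[13, 23]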